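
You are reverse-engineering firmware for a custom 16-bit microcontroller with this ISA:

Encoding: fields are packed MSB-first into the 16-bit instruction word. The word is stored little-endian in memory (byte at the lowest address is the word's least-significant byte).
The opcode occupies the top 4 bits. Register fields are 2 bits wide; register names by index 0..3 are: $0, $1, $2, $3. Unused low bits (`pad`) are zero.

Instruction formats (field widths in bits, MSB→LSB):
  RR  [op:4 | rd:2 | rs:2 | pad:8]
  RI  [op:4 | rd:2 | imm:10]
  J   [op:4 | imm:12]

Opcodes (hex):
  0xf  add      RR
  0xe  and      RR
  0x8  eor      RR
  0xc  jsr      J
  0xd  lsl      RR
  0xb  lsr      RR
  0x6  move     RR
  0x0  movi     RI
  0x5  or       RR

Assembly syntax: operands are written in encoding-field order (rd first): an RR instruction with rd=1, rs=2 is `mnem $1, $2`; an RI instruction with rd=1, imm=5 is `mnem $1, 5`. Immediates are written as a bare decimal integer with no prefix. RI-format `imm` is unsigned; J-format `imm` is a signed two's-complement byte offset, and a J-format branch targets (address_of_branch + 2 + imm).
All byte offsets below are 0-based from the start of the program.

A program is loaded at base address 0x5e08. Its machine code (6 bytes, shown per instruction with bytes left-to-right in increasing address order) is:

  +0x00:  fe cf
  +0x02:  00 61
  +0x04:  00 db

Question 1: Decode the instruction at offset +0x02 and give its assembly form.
move $0, $1

+0x02: 00 61 ⇒ word 0x6100 (little)
  top 4b → 0x6 → move [RR]
  [11:10] rd=0 = $0
  [9:8] rs=1 = $1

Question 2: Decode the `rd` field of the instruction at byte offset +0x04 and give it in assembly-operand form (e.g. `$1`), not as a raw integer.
[04] 00 db → 0xdb00
  opcode bits[15:12]=0xd: lsl/RR
  rd@[11:10]=0x2 ⇒ $2
  rs@[9:8]=0x3 ⇒ $3

$2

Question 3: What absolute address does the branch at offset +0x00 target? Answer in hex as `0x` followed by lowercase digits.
0x5e08

off 0x00: read fe cf as little → 0xcffe
  top 4b → 0xc → jsr [J]
  imm@[11:0]=0xffe (s12→-2) ⇒ -2
  target = base 0x5e08 + off 0x00 + 2 + imm -2 = 0x5e08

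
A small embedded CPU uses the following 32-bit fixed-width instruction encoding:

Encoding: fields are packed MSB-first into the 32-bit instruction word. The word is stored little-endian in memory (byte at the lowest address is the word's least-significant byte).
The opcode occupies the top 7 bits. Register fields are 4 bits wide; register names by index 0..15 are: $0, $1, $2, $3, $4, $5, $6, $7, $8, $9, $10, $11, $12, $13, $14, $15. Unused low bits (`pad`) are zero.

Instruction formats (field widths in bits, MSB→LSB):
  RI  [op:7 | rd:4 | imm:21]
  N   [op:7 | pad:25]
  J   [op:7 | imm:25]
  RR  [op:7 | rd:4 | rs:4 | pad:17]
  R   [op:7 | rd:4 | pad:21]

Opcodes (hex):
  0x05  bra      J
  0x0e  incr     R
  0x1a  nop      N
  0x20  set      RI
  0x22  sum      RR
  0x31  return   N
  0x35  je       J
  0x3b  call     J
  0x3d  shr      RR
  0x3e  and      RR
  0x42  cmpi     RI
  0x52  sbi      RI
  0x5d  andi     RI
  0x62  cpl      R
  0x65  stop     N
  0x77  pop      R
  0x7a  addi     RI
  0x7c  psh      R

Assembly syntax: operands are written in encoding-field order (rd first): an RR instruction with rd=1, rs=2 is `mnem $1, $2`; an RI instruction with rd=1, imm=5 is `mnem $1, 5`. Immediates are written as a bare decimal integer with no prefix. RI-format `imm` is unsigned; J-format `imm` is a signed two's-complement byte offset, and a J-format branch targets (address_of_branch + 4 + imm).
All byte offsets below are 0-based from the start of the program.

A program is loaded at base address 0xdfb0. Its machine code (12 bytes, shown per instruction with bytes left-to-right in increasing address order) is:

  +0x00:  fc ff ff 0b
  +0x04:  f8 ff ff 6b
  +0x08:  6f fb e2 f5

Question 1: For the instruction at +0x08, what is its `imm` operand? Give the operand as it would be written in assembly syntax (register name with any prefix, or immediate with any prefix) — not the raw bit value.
195439

+0x08: 6f fb e2 f5 ⇒ word 0xf5e2fb6f (little)
  opcode bits[31:25]=0x7a: addi/RI
  rd: (w>>21)&0xf=0xf → $15
  imm: (w>>0)&0x1fffff=0x2fb6f → 195439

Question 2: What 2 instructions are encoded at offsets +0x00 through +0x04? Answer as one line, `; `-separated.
bra -4; je -8

@+00  little-endian(fc ff ff 0b) = 0x0bfffffc
  op=0x0bfffffc>>25=0x5 ⇒ bra (J)
  imm: (w>>0)&0x1ffffff=0x1fffffc (s25→-4) → -4
@+04  little-endian(f8 ff ff 6b) = 0x6bfffff8
  op=0x6bfffff8>>25=0x35 ⇒ je (J)
  imm: (w>>0)&0x1ffffff=0x1fffff8 (s25→-8) → -8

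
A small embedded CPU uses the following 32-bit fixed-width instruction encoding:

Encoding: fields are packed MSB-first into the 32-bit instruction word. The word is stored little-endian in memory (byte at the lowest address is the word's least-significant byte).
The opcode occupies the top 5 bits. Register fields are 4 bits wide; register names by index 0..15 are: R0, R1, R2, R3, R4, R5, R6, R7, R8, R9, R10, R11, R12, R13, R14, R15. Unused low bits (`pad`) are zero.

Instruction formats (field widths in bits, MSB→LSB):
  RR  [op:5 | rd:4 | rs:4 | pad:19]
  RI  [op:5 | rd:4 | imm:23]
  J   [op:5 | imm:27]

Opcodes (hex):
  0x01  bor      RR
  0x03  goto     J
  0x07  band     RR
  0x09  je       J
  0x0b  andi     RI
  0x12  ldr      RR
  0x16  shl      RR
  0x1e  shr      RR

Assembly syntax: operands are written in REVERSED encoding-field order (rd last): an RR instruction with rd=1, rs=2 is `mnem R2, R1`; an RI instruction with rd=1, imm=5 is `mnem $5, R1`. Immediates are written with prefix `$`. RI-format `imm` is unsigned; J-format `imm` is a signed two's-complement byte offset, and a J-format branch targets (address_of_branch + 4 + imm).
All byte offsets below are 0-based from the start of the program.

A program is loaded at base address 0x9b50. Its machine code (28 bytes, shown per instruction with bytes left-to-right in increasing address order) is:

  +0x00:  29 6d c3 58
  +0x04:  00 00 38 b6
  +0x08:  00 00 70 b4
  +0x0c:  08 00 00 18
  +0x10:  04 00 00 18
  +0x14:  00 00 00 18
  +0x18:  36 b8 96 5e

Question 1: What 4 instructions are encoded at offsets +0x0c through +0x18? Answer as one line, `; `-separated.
goto $8; goto $4; goto $0; andi $1488950, R13

@+0c  little-endian(08 00 00 18) = 0x18000008
  top 5b → 0x3 → goto [J]
  imm: (w>>0)&0x7ffffff=0x8 → $8
@+10  little-endian(04 00 00 18) = 0x18000004
  top 5b → 0x3 → goto [J]
  imm: (w>>0)&0x7ffffff=0x4 → $4
@+14  little-endian(00 00 00 18) = 0x18000000
  top 5b → 0x3 → goto [J]
  imm: (w>>0)&0x7ffffff=0x0 → $0
@+18  little-endian(36 b8 96 5e) = 0x5e96b836
  top 5b → 0xb → andi [RI]
  rd: (w>>23)&0xf=0xd → R13
  imm: (w>>0)&0x7fffff=0x16b836 → $1488950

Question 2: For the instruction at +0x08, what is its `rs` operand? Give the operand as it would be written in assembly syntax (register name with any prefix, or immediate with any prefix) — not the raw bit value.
+0x08: 00 00 70 b4 ⇒ word 0xb4700000 (little)
  opcode bits[31:27]=0x16: shl/RR
  rd@[26:23]=0x8 ⇒ R8
  rs@[22:19]=0xe ⇒ R14

R14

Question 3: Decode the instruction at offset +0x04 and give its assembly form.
+0x04: 00 00 38 b6 ⇒ word 0xb6380000 (little)
  op=0xb6380000>>27=0x16 ⇒ shl (RR)
  [26:23] rd=12 = R12
  [22:19] rs=7 = R7

shl R7, R12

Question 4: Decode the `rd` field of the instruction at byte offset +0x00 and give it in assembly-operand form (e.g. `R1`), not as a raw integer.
+0x00: 29 6d c3 58 ⇒ word 0x58c36d29 (little)
  top 5b → 0xb → andi [RI]
  rd: (w>>23)&0xf=0x1 → R1
  imm: (w>>0)&0x7fffff=0x436d29 → $4418857

R1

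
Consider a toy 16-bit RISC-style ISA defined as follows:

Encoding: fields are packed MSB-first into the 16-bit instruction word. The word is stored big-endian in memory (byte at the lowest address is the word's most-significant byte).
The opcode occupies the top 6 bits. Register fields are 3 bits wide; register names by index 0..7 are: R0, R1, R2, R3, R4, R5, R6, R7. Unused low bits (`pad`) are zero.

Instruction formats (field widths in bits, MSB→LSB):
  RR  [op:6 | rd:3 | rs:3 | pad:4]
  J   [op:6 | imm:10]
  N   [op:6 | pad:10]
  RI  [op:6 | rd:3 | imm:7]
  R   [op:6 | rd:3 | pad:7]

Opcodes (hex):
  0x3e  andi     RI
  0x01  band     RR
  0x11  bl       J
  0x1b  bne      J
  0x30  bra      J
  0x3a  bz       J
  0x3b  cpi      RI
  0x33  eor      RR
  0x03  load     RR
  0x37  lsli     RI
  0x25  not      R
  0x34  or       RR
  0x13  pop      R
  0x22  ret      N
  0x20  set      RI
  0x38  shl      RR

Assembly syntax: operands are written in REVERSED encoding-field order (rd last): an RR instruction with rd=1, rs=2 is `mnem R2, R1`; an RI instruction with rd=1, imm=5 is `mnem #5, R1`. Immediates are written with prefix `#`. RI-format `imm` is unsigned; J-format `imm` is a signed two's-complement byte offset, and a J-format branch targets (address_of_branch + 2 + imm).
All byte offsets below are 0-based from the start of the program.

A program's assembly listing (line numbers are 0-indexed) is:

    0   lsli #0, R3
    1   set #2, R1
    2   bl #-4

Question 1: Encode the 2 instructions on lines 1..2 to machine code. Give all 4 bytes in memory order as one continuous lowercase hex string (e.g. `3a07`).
line 1 (set): pack op=0x20:6|rd=1:3|imm=2:7 = 0x8082; big→ 80 82
line 2 (bl): pack op=0x11:6|imm=-4:10 = 0x47fc; big→ 47 fc

808247fc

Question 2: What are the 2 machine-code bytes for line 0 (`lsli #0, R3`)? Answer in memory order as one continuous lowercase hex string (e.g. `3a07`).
dd80

line 0 (lsli): pack op=0x37:6|rd=3:3|imm=0:7 = 0xdd80; big→ dd 80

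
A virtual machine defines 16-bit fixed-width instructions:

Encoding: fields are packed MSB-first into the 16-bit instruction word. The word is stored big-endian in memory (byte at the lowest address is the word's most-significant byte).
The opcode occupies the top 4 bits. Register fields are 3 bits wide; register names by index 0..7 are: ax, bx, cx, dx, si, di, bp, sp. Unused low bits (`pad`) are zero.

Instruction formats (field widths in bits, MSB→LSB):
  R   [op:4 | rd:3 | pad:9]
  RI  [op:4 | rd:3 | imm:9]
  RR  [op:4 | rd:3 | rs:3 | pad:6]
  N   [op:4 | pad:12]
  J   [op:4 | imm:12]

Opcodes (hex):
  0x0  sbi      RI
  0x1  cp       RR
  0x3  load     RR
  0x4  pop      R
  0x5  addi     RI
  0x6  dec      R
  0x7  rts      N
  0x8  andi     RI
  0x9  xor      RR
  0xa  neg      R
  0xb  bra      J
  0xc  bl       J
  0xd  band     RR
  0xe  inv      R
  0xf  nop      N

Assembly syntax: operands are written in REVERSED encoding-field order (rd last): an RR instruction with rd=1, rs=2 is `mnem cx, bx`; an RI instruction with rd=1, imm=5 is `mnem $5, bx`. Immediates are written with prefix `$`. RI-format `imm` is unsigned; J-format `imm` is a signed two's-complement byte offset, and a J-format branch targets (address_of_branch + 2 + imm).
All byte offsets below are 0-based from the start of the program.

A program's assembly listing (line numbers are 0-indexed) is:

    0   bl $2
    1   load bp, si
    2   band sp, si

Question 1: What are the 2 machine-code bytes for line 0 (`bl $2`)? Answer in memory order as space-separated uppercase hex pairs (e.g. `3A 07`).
L0: bl op=0xc:4|imm=2:12 ⇒ 0xc002 ⇒ big c0 02

C0 02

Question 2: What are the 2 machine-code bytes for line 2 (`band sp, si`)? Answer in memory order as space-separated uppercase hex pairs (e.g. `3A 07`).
line 2 (band): pack op=0xd:4|rd=4:3|rs=7:3|pad=0:6 = 0xd9c0; big→ d9 c0

D9 C0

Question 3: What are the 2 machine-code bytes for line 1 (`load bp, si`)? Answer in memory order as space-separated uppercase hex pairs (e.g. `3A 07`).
1. load fields op=0x3:4|rd=4:3|rs=6:3|pad=0:6 → word 3980h → 39 80

39 80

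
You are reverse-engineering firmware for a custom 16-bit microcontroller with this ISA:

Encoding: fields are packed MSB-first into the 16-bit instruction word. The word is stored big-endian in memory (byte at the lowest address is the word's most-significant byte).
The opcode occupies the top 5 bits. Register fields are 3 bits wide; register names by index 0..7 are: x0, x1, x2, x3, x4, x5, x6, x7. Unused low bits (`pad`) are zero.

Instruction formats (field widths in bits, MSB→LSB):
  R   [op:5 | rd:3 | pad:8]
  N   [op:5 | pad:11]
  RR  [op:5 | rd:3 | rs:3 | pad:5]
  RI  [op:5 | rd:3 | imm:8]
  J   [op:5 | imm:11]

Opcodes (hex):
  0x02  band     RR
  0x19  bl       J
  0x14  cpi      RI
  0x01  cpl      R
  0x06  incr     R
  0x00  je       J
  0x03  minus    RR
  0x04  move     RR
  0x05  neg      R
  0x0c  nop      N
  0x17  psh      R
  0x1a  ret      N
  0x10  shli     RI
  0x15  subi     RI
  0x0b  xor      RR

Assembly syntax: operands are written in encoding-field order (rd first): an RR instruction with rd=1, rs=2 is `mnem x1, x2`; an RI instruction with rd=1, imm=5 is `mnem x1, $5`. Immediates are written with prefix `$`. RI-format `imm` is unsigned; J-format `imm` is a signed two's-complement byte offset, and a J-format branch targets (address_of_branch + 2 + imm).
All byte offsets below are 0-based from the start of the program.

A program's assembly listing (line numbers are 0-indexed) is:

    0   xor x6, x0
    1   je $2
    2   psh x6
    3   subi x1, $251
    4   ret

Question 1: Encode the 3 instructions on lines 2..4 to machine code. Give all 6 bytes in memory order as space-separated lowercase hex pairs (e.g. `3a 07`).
be 00 a9 fb d0 00

L2: psh op=0x17:5|rd=6:3|pad=0:8 ⇒ 0xbe00 ⇒ big be 00
L3: subi op=0x15:5|rd=1:3|imm=251:8 ⇒ 0xa9fb ⇒ big a9 fb
L4: ret op=0x1a:5|pad=0:11 ⇒ 0xd000 ⇒ big d0 00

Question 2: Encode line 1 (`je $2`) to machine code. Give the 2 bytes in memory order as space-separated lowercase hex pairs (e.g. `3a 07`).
00 02

1. je fields op=0x0:5|imm=2:11 → word 0002h → 00 02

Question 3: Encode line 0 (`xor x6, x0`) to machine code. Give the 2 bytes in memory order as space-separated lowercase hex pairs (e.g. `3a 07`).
0. xor fields op=0xb:5|rd=6:3|rs=0:3|pad=0:5 → word 5e00h → 5e 00

5e 00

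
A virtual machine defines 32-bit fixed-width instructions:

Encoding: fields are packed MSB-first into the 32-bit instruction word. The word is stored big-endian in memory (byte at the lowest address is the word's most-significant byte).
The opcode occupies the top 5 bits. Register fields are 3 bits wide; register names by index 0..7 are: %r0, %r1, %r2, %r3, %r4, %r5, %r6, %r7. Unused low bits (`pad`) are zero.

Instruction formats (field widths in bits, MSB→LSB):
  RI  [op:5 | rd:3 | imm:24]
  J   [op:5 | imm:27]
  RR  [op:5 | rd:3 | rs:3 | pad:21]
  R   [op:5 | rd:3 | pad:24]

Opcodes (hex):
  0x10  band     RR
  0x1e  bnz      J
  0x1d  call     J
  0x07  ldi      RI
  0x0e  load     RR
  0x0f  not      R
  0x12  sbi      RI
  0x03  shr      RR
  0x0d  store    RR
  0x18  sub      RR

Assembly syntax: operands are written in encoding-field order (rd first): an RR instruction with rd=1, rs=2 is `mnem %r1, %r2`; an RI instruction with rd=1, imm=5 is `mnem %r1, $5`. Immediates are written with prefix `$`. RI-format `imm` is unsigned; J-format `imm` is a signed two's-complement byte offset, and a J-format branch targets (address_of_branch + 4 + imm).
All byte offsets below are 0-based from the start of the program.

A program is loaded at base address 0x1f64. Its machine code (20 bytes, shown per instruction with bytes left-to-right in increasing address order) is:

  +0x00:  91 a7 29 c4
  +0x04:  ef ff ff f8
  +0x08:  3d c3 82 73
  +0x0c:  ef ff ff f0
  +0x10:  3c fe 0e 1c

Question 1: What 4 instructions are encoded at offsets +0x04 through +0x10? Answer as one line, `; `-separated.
@+04  big-endian(ef ff ff f8) = 0xeffffff8
  opcode bits[31:27]=0x1d: call/J
  [26:0] imm=134217720 (s27→-8) = $-8
@+08  big-endian(3d c3 82 73) = 0x3dc38273
  opcode bits[31:27]=0x7: ldi/RI
  [26:24] rd=5 = %r5
  [23:0] imm=12812915 = $12812915
@+0c  big-endian(ef ff ff f0) = 0xeffffff0
  opcode bits[31:27]=0x1d: call/J
  [26:0] imm=134217712 (s27→-16) = $-16
@+10  big-endian(3c fe 0e 1c) = 0x3cfe0e1c
  opcode bits[31:27]=0x7: ldi/RI
  [26:24] rd=4 = %r4
  [23:0] imm=16649756 = $16649756

call $-8; ldi %r5, $12812915; call $-16; ldi %r4, $16649756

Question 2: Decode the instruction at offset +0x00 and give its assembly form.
[00] 91 a7 29 c4 → 0x91a729c4
  opcode bits[31:27]=0x12: sbi/RI
  rd@[26:24]=0x1 ⇒ %r1
  imm@[23:0]=0xa729c4 ⇒ $10955204

sbi %r1, $10955204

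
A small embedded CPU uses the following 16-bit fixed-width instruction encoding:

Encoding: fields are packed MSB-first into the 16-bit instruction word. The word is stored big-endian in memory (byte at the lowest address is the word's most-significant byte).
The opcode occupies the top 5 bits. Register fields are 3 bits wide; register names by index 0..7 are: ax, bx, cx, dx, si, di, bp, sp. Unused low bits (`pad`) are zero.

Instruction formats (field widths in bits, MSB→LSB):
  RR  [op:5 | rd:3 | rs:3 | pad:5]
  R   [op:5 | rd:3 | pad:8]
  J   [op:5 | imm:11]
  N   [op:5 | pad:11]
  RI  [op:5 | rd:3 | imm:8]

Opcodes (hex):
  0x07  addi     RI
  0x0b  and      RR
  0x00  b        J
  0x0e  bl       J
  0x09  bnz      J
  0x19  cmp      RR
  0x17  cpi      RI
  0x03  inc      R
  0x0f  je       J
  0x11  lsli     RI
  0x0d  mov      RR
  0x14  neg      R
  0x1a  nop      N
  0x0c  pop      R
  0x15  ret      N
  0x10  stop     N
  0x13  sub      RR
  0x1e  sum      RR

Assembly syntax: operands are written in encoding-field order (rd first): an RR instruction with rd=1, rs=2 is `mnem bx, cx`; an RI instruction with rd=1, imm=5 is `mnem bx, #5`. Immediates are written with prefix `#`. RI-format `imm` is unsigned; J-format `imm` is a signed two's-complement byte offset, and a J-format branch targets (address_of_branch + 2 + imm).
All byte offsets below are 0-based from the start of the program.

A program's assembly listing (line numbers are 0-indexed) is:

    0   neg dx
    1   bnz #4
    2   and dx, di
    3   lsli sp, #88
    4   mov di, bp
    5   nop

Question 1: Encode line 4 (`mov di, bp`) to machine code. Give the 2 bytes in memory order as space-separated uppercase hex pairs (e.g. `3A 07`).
6D C0

L4: mov op=0xd:5|rd=5:3|rs=6:3|pad=0:5 ⇒ 0x6dc0 ⇒ big 6d c0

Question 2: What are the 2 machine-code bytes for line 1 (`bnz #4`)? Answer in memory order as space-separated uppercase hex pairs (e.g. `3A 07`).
line 1 (bnz): pack op=0x9:5|imm=4:11 = 0x4804; big→ 48 04

48 04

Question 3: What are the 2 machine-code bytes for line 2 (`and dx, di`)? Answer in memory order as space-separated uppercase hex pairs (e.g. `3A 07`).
2. and fields op=0xb:5|rd=3:3|rs=5:3|pad=0:5 → word 5ba0h → 5b a0

5B A0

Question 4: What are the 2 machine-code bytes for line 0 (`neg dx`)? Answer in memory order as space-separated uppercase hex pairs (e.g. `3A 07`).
A3 00

0. neg fields op=0x14:5|rd=3:3|pad=0:8 → word a300h → a3 00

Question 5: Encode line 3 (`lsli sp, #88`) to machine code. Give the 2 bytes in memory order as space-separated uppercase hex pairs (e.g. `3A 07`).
8F 58

3. lsli fields op=0x11:5|rd=7:3|imm=88:8 → word 8f58h → 8f 58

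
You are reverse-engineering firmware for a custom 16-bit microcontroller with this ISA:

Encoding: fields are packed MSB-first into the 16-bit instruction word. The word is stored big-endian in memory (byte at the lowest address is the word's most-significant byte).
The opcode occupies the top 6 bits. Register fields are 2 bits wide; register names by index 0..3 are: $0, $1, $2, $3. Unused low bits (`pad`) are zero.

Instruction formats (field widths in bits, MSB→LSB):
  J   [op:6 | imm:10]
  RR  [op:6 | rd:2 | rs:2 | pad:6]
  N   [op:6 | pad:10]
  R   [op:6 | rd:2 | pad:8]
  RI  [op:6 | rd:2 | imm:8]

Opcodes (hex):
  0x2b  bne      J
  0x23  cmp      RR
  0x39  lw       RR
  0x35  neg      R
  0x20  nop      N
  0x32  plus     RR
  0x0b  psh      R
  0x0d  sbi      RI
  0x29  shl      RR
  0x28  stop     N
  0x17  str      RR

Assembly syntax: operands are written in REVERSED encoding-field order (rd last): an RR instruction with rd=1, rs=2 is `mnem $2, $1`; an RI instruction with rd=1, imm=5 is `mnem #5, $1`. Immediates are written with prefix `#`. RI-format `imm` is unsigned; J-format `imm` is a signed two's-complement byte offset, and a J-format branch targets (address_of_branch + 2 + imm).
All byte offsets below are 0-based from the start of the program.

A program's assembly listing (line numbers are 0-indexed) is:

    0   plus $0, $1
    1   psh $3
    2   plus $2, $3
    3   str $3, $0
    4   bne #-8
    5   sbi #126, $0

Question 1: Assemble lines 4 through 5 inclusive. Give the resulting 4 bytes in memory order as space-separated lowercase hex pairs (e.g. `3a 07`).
4. bne fields op=0x2b:6|imm=-8:10 → word aff8h → af f8
5. sbi fields op=0xd:6|rd=0:2|imm=126:8 → word 347eh → 34 7e

af f8 34 7e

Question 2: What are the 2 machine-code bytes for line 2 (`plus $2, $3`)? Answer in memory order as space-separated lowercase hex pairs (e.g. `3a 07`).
cb 80

2. plus fields op=0x32:6|rd=3:2|rs=2:2|pad=0:6 → word cb80h → cb 80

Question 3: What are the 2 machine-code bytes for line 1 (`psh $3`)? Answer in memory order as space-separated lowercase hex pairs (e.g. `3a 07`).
line 1 (psh): pack op=0xb:6|rd=3:2|pad=0:8 = 0x2f00; big→ 2f 00

2f 00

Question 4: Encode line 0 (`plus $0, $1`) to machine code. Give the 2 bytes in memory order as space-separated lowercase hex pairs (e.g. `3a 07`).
c9 00

0. plus fields op=0x32:6|rd=1:2|rs=0:2|pad=0:6 → word c900h → c9 00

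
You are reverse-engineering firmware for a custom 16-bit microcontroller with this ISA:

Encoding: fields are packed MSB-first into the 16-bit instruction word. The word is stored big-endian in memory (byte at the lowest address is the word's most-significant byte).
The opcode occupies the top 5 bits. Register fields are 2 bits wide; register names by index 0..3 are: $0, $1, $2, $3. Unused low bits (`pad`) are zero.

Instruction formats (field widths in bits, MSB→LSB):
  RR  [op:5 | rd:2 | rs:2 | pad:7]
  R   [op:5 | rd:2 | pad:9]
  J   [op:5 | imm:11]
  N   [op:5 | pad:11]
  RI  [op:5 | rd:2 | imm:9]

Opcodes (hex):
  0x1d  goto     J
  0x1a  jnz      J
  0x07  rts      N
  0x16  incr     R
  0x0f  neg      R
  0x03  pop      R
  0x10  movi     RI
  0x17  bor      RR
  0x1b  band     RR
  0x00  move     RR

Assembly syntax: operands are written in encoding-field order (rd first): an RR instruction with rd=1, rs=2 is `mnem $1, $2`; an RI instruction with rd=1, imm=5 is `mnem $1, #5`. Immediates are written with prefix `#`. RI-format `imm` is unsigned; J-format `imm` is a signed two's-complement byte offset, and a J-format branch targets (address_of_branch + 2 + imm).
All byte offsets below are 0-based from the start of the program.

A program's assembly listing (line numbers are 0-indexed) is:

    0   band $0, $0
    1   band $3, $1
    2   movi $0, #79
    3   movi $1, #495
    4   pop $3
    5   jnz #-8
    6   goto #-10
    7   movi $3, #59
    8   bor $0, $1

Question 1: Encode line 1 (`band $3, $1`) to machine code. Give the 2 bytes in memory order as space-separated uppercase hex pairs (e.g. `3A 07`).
1. band fields op=0x1b:5|rd=3:2|rs=1:2|pad=0:7 → word de80h → de 80

DE 80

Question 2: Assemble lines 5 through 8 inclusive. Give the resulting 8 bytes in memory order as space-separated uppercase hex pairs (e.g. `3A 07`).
D7 F8 EF F6 86 3B B8 80

L5: jnz op=0x1a:5|imm=-8:11 ⇒ 0xd7f8 ⇒ big d7 f8
L6: goto op=0x1d:5|imm=-10:11 ⇒ 0xeff6 ⇒ big ef f6
L7: movi op=0x10:5|rd=3:2|imm=59:9 ⇒ 0x863b ⇒ big 86 3b
L8: bor op=0x17:5|rd=0:2|rs=1:2|pad=0:7 ⇒ 0xb880 ⇒ big b8 80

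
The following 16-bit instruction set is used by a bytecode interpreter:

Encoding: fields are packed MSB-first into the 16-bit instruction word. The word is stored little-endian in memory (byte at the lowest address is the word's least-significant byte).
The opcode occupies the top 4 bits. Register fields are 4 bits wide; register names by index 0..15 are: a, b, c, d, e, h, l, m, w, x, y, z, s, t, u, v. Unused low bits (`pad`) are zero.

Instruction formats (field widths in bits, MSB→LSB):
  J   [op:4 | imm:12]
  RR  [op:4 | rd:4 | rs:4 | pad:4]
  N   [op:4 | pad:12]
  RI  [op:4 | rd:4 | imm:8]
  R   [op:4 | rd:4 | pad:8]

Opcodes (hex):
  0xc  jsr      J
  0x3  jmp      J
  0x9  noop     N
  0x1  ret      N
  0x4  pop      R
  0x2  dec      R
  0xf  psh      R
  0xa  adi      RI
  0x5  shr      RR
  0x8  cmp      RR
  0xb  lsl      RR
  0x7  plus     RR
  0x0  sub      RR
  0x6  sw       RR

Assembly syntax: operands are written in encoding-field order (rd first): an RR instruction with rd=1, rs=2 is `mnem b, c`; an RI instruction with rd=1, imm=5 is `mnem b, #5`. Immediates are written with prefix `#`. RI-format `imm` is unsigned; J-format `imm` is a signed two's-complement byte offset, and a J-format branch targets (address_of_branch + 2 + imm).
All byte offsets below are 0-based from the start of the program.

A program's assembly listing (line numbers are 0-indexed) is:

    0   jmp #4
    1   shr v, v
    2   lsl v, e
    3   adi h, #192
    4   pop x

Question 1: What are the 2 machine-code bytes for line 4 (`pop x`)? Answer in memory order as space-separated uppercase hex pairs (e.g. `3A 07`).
00 49

L4: pop op=0x4:4|rd=9:4|pad=0:8 ⇒ 0x4900 ⇒ little 00 49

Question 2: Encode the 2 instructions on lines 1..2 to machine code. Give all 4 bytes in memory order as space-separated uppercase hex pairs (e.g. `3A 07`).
L1: shr op=0x5:4|rd=15:4|rs=15:4|pad=0:4 ⇒ 0x5ff0 ⇒ little f0 5f
L2: lsl op=0xb:4|rd=15:4|rs=4:4|pad=0:4 ⇒ 0xbf40 ⇒ little 40 bf

F0 5F 40 BF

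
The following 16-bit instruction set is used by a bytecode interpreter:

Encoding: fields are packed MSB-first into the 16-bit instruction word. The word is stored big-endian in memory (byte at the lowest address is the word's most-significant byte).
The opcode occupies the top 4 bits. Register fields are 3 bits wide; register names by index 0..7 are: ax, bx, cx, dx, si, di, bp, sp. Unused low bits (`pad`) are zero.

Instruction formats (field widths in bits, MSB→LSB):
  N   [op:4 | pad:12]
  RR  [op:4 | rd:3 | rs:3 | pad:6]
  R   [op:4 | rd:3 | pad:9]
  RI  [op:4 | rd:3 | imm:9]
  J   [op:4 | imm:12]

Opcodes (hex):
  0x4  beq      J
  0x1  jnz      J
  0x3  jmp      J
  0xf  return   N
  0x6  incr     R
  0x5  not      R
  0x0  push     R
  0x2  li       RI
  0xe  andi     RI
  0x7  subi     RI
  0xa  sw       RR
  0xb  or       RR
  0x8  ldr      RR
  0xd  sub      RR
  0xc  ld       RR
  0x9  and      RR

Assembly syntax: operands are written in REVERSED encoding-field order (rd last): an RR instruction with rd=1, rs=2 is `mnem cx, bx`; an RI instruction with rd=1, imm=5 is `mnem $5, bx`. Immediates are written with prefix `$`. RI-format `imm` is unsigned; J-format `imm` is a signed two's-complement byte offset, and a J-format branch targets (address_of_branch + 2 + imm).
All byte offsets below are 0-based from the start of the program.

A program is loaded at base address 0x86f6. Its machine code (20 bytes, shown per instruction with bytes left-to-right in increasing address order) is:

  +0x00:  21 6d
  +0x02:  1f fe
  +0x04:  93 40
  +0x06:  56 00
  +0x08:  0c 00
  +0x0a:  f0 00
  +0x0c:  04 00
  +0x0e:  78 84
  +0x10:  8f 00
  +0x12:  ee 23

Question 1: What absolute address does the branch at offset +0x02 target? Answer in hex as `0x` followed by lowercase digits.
0x86f8

[02] 1f fe → 0x1ffe
  op=0x1ffe>>12=0x1 ⇒ jnz (J)
  imm@[11:0]=0xffe (s12→-2) ⇒ $-2
  target = base 0x86f6 + off 0x02 + 2 + imm -2 = 0x86f8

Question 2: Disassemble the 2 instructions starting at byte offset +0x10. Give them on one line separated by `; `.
ldr si, sp; andi $35, sp

[10] 8f 00 → 0x8f00
  opcode bits[15:12]=0x8: ldr/RR
  rd: (w>>9)&0x7=0x7 → sp
  rs: (w>>6)&0x7=0x4 → si
[12] ee 23 → 0xee23
  opcode bits[15:12]=0xe: andi/RI
  rd: (w>>9)&0x7=0x7 → sp
  imm: (w>>0)&0x1ff=0x23 → $35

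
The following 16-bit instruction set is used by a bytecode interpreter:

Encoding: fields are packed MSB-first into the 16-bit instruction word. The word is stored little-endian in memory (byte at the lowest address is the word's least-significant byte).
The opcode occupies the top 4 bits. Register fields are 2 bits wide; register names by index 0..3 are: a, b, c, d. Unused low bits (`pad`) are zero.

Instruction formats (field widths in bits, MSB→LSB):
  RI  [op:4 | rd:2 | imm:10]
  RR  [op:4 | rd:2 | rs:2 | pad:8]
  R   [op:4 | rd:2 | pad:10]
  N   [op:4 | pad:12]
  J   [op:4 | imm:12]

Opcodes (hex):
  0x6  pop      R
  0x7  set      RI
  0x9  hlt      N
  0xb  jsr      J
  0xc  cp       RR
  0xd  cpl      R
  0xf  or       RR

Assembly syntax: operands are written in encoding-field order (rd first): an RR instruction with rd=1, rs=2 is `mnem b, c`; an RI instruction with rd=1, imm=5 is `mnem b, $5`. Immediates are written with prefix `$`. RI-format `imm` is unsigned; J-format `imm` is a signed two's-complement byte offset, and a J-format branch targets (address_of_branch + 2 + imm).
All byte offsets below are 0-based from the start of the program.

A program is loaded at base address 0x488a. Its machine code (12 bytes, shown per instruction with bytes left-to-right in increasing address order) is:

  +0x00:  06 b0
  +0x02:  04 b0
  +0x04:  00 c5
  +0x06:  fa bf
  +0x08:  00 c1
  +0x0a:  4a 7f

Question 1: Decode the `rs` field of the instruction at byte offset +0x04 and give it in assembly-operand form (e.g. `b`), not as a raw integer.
b

+0x04: 00 c5 ⇒ word 0xc500 (little)
  opcode bits[15:12]=0xc: cp/RR
  [11:10] rd=1 = b
  [9:8] rs=1 = b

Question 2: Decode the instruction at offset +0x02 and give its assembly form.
jsr $4

[02] 04 b0 → 0xb004
  top 4b → 0xb → jsr [J]
  imm@[11:0]=0x4 ⇒ $4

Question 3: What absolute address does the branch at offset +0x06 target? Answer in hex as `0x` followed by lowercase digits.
off 0x06: read fa bf as little → 0xbffa
  opcode bits[15:12]=0xb: jsr/J
  imm@[11:0]=0xffa (s12→-6) ⇒ $-6
  target = base 0x488a + off 0x06 + 2 + imm -6 = 0x488c

0x488c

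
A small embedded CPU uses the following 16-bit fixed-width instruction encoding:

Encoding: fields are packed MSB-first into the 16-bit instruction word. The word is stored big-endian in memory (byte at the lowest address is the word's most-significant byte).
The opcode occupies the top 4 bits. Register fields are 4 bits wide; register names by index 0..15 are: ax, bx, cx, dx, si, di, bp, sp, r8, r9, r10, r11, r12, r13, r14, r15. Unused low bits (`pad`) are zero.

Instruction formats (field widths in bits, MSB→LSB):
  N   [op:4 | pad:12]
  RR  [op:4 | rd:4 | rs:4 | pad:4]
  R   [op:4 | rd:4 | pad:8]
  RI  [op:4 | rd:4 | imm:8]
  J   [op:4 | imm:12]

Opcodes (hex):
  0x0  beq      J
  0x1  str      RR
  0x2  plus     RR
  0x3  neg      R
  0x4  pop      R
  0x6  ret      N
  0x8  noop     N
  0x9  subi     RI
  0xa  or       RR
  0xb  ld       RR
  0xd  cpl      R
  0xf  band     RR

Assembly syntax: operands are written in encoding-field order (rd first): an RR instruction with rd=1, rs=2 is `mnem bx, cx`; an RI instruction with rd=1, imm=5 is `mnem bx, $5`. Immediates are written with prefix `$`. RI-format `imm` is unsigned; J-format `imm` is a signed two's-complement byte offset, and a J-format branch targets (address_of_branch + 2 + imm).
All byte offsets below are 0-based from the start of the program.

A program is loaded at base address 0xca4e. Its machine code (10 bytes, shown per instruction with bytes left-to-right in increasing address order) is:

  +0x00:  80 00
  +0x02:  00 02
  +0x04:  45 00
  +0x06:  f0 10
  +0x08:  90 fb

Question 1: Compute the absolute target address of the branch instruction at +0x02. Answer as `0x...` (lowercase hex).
0xca54

off 0x02: read 00 02 as big → 0x0002
  op=0x0002>>12=0x0 ⇒ beq (J)
  imm@[11:0]=0x2 ⇒ $2
  target = base 0xca4e + off 0x02 + 2 + imm 2 = 0xca54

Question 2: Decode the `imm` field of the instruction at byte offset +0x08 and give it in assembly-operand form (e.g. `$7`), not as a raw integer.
$251

[08] 90 fb → 0x90fb
  top 4b → 0x9 → subi [RI]
  rd@[11:8]=0x0 ⇒ ax
  imm@[7:0]=0xfb ⇒ $251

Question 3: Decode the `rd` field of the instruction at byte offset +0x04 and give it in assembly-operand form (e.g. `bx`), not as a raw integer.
+0x04: 45 00 ⇒ word 0x4500 (big)
  top 4b → 0x4 → pop [R]
  rd@[11:8]=0x5 ⇒ di

di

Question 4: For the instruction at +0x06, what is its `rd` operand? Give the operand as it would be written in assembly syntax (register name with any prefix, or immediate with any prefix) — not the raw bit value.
ax

off 0x06: read f0 10 as big → 0xf010
  top 4b → 0xf → band [RR]
  rd: (w>>8)&0xf=0x0 → ax
  rs: (w>>4)&0xf=0x1 → bx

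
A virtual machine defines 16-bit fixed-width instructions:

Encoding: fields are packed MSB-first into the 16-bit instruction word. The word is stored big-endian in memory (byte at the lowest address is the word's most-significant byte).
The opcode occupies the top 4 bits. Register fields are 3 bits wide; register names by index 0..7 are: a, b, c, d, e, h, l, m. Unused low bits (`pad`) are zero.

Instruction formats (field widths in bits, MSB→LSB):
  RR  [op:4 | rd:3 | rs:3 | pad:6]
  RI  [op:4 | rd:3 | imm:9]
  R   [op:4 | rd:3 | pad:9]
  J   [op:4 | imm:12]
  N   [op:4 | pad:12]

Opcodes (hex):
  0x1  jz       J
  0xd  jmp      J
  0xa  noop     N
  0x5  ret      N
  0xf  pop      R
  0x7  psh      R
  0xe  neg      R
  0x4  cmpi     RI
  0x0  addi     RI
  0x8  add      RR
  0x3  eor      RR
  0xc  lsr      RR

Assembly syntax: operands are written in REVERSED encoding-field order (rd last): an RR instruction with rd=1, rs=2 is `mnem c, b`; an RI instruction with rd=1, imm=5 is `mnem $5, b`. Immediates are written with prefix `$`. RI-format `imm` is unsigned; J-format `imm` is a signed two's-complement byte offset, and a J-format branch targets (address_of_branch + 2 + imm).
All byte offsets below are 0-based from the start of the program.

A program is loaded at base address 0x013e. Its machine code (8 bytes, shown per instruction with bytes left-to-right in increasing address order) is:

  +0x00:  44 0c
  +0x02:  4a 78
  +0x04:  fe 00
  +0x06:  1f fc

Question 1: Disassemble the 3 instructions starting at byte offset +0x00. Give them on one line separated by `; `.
cmpi $12, c; cmpi $120, h; pop m

off 0x00: read 44 0c as big → 0x440c
  top 4b → 0x4 → cmpi [RI]
  rd: (w>>9)&0x7=0x2 → c
  imm: (w>>0)&0x1ff=0xc → $12
off 0x02: read 4a 78 as big → 0x4a78
  top 4b → 0x4 → cmpi [RI]
  rd: (w>>9)&0x7=0x5 → h
  imm: (w>>0)&0x1ff=0x78 → $120
off 0x04: read fe 00 as big → 0xfe00
  top 4b → 0xf → pop [R]
  rd: (w>>9)&0x7=0x7 → m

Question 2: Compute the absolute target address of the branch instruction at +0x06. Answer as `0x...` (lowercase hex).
0x0142

off 0x06: read 1f fc as big → 0x1ffc
  op=0x1ffc>>12=0x1 ⇒ jz (J)
  [11:0] imm=4092 (s12→-4) = $-4
  target = base 0x013e + off 0x06 + 2 + imm -4 = 0x0142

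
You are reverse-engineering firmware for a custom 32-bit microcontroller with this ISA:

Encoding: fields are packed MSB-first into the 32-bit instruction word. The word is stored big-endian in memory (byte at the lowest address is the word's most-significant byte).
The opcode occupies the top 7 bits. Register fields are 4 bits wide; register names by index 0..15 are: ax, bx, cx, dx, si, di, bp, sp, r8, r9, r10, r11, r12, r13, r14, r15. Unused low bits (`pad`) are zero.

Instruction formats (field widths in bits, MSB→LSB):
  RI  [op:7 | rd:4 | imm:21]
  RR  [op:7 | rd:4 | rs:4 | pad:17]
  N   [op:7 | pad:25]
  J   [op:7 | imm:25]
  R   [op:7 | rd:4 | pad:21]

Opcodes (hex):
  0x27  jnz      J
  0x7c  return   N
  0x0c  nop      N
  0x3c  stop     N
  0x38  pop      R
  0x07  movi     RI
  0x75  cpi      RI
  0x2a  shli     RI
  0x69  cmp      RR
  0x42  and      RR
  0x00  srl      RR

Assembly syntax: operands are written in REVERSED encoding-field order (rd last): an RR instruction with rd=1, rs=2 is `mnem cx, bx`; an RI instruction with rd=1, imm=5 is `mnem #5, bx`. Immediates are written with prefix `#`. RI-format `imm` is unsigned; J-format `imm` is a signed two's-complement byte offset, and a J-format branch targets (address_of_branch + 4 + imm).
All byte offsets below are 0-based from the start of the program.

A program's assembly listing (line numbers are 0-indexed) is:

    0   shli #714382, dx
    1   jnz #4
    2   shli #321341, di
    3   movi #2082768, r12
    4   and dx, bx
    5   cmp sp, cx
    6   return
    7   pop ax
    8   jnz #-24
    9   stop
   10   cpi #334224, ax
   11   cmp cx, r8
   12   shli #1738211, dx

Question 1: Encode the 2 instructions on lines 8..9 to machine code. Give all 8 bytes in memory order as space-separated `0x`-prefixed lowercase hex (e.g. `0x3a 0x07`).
L8: jnz op=0x27:7|imm=-24:25 ⇒ 0x4fffffe8 ⇒ big 4f ff ff e8
L9: stop op=0x3c:7|pad=0:25 ⇒ 0x78000000 ⇒ big 78 00 00 00

0x4f 0xff 0xff 0xe8 0x78 0x00 0x00 0x00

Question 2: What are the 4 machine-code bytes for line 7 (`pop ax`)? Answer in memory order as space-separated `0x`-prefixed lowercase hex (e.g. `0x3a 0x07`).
0x70 0x00 0x00 0x00

line 7 (pop): pack op=0x38:7|rd=0:4|pad=0:21 = 0x70000000; big→ 70 00 00 00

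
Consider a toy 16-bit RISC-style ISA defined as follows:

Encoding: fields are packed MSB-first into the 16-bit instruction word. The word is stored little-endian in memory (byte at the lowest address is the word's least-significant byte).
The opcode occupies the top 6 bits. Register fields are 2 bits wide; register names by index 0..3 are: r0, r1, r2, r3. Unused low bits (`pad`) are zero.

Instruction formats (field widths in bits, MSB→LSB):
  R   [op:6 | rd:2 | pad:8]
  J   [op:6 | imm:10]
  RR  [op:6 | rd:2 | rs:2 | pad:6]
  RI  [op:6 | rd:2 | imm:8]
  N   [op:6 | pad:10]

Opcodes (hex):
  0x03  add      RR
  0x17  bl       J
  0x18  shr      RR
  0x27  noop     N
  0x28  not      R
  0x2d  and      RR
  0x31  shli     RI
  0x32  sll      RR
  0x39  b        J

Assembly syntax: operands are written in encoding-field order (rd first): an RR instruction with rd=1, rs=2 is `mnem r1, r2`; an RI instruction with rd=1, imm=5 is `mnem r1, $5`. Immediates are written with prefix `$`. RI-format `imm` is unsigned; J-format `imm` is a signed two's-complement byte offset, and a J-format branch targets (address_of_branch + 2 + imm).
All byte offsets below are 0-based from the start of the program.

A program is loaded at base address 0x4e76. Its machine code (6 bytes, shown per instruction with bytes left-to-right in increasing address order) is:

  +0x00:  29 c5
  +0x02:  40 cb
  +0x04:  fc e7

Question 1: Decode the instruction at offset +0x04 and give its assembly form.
b $-4

off 0x04: read fc e7 as little → 0xe7fc
  opcode bits[15:10]=0x39: b/J
  [9:0] imm=1020 (s10→-4) = $-4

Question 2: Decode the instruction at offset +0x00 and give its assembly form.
[00] 29 c5 → 0xc529
  op=0xc529>>10=0x31 ⇒ shli (RI)
  rd@[9:8]=0x1 ⇒ r1
  imm@[7:0]=0x29 ⇒ $41

shli r1, $41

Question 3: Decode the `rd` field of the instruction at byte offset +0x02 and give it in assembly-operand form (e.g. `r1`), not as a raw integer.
r3

@+02  little-endian(40 cb) = 0xcb40
  opcode bits[15:10]=0x32: sll/RR
  rd@[9:8]=0x3 ⇒ r3
  rs@[7:6]=0x1 ⇒ r1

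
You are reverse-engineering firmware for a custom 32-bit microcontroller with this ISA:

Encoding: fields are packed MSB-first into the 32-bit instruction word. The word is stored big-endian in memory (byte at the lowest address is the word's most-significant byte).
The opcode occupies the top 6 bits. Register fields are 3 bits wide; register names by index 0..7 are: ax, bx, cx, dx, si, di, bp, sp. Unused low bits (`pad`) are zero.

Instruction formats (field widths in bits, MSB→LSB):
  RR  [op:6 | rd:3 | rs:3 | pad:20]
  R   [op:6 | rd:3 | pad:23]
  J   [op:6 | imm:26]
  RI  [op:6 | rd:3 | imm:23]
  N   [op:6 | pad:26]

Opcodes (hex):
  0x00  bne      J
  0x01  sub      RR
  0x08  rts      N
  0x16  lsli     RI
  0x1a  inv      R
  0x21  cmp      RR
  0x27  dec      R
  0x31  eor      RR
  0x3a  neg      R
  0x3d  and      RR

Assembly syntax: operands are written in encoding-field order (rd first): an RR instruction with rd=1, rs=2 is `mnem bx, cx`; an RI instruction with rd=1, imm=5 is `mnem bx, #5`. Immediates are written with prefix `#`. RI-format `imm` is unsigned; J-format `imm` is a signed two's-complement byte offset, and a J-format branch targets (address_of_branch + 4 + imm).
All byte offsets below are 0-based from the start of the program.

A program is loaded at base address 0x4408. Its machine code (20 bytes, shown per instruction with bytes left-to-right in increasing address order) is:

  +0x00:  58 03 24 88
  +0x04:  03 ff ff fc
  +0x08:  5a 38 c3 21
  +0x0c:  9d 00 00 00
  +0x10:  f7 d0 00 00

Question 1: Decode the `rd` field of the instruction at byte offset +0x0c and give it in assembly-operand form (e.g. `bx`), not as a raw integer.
cx

[0c] 9d 00 00 00 → 0x9d000000
  op=0x9d000000>>26=0x27 ⇒ dec (R)
  rd@[25:23]=0x2 ⇒ cx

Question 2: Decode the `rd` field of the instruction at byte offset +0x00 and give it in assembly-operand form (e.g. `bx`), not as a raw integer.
ax

off 0x00: read 58 03 24 88 as big → 0x58032488
  opcode bits[31:26]=0x16: lsli/RI
  [25:23] rd=0 = ax
  [22:0] imm=205960 = #205960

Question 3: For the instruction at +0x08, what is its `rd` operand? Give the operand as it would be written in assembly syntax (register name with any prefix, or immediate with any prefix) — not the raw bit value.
si

off 0x08: read 5a 38 c3 21 as big → 0x5a38c321
  op=0x5a38c321>>26=0x16 ⇒ lsli (RI)
  rd: (w>>23)&0x7=0x4 → si
  imm: (w>>0)&0x7fffff=0x38c321 → #3719969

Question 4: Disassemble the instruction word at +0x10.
off 0x10: read f7 d0 00 00 as big → 0xf7d00000
  opcode bits[31:26]=0x3d: and/RR
  rd: (w>>23)&0x7=0x7 → sp
  rs: (w>>20)&0x7=0x5 → di

and sp, di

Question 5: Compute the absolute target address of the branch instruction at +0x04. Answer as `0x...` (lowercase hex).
@+04  big-endian(03 ff ff fc) = 0x03fffffc
  opcode bits[31:26]=0x0: bne/J
  imm@[25:0]=0x3fffffc (s26→-4) ⇒ #-4
  target = base 0x4408 + off 0x04 + 4 + imm -4 = 0x440c

0x440c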